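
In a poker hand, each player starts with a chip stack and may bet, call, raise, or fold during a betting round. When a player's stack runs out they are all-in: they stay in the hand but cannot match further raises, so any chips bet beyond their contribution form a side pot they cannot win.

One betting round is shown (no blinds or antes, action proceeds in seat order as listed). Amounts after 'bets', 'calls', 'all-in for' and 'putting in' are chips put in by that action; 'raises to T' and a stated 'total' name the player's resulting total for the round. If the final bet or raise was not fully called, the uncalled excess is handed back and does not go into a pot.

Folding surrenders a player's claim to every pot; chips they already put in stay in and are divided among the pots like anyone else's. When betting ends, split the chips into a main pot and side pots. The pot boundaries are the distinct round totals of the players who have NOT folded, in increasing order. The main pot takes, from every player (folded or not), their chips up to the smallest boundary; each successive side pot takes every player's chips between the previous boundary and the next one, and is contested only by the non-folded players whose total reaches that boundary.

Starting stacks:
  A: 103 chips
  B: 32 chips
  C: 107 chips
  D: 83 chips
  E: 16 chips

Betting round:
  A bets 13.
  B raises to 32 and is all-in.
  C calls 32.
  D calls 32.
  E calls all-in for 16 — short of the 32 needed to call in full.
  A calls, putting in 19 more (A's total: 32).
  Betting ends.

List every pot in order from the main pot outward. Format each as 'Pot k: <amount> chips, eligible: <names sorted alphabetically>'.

Pot 1: 80 chips, eligible: A, B, C, D, E
Pot 2: 64 chips, eligible: A, B, C, D

Derivation:
Contributions: A=32, B=32, C=32, D=32, E=16
Pot levels (distinct totals of non-folded players): 16, 32
Layer 1-16: 16 each from A, B, C, D, E = 16*5 = 80 chips; eligible A, B, C, D, E
Layer 17-32: 16 each from A, B, C, D = 16*4 = 64 chips; eligible A, B, C, D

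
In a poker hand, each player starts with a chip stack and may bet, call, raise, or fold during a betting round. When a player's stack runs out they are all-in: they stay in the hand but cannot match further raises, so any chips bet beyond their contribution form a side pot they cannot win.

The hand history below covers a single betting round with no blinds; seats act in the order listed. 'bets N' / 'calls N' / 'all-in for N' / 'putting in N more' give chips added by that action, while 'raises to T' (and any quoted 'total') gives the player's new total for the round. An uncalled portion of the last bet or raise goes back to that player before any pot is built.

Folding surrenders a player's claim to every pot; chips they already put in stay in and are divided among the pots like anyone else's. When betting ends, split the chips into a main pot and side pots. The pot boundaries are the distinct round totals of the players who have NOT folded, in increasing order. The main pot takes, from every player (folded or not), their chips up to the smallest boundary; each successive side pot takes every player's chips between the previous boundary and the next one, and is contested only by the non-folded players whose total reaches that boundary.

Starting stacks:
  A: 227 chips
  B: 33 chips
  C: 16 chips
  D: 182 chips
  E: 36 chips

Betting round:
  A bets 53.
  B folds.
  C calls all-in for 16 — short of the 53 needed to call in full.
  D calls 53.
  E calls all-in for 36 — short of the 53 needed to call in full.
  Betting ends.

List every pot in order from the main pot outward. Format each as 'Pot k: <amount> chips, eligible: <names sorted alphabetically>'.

Contributions: A=53, C=16, D=53, E=36
Folded: B
Pot levels (distinct totals of non-folded players): 16, 36, 53
Layer 1-16: 16 each from A, C, D, E = 16*4 = 64 chips; eligible A, C, D, E
Layer 17-36: 20 each from A, D, E = 20*3 = 60 chips; eligible A, D, E
Layer 37-53: 17 each from A, D = 17*2 = 34 chips; eligible A, D

Pot 1: 64 chips, eligible: A, C, D, E
Pot 2: 60 chips, eligible: A, D, E
Pot 3: 34 chips, eligible: A, D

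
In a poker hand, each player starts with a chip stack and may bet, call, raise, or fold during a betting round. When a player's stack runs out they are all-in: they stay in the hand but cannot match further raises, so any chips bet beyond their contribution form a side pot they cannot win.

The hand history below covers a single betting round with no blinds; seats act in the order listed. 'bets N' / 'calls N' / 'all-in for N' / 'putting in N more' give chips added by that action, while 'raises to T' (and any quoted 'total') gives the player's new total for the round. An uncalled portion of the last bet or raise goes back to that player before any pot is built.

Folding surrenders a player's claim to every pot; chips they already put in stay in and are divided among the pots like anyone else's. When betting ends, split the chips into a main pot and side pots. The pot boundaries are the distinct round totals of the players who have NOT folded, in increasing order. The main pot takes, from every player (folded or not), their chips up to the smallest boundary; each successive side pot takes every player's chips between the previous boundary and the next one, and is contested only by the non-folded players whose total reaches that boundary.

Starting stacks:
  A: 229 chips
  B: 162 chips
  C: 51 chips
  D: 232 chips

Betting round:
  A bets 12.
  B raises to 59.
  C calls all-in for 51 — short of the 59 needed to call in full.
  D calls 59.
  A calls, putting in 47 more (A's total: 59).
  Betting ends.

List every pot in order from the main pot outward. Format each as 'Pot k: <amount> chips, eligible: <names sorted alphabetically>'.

Pot 1: 204 chips, eligible: A, B, C, D
Pot 2: 24 chips, eligible: A, B, D

Derivation:
Contributions: A=59, B=59, C=51, D=59
Pot levels (distinct totals of non-folded players): 51, 59
Layer 1-51: 51 each from A, B, C, D = 51*4 = 204 chips; eligible A, B, C, D
Layer 52-59: 8 each from A, B, D = 8*3 = 24 chips; eligible A, B, D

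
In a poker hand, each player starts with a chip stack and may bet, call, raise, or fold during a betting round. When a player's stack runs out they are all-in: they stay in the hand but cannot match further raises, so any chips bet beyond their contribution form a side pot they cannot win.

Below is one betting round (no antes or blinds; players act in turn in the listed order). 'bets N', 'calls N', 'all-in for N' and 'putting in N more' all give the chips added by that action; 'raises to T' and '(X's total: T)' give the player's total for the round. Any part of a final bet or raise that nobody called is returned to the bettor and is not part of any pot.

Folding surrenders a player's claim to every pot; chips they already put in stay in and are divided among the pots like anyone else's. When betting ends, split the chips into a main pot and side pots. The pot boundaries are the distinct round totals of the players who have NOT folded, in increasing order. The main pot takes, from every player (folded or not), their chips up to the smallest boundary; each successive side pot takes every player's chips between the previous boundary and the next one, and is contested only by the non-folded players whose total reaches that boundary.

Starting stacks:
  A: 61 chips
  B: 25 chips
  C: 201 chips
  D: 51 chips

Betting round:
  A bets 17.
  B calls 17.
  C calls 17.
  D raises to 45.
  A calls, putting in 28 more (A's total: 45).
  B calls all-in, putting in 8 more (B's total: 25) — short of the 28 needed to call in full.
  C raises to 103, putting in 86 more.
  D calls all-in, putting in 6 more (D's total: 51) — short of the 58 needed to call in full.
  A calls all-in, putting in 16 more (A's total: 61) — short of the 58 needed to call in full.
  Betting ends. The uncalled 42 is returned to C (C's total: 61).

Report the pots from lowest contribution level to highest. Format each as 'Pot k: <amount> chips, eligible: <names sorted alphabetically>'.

Pot 1: 100 chips, eligible: A, B, C, D
Pot 2: 78 chips, eligible: A, C, D
Pot 3: 20 chips, eligible: A, C

Derivation:
Contributions (after 42 returned to C): A=61, B=25, C=61, D=51
Pot levels (distinct totals of non-folded players): 25, 51, 61
Layer 1-25: 25 each from A, B, C, D = 25*4 = 100 chips; eligible A, B, C, D
Layer 26-51: 26 each from A, C, D = 26*3 = 78 chips; eligible A, C, D
Layer 52-61: 10 each from A, C = 10*2 = 20 chips; eligible A, C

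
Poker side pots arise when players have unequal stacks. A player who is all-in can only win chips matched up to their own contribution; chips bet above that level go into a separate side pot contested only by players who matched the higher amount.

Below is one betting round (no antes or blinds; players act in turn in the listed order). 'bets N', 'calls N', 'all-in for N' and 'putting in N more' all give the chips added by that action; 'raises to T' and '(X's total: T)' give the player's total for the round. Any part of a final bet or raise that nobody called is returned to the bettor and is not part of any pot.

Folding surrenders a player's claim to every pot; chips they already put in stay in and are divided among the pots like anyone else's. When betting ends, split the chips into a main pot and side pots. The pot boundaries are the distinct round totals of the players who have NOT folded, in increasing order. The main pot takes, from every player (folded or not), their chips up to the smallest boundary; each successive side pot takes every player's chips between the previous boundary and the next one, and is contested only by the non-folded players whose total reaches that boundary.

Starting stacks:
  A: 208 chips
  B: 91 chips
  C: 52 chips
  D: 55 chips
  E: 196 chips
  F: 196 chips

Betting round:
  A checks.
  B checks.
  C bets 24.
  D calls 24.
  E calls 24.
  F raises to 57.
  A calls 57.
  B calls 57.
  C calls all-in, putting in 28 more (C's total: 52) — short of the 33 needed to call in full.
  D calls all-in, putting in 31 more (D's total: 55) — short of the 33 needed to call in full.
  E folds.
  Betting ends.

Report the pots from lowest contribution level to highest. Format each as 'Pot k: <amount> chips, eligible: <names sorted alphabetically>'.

Contributions: A=57, B=57, C=52, D=55, E=24, F=57
Folded: E
Pot levels (distinct totals of non-folded players): 52, 55, 57
Layer 1-52: A 52 + B 52 + C 52 + D 52 + E 24 + F 52 = 284 chips; eligible A, B, C, D, F
Layer 53-55: 3 each from A, B, D, F = 3*4 = 12 chips; eligible A, B, D, F
Layer 56-57: 2 each from A, B, F = 2*3 = 6 chips; eligible A, B, F

Pot 1: 284 chips, eligible: A, B, C, D, F
Pot 2: 12 chips, eligible: A, B, D, F
Pot 3: 6 chips, eligible: A, B, F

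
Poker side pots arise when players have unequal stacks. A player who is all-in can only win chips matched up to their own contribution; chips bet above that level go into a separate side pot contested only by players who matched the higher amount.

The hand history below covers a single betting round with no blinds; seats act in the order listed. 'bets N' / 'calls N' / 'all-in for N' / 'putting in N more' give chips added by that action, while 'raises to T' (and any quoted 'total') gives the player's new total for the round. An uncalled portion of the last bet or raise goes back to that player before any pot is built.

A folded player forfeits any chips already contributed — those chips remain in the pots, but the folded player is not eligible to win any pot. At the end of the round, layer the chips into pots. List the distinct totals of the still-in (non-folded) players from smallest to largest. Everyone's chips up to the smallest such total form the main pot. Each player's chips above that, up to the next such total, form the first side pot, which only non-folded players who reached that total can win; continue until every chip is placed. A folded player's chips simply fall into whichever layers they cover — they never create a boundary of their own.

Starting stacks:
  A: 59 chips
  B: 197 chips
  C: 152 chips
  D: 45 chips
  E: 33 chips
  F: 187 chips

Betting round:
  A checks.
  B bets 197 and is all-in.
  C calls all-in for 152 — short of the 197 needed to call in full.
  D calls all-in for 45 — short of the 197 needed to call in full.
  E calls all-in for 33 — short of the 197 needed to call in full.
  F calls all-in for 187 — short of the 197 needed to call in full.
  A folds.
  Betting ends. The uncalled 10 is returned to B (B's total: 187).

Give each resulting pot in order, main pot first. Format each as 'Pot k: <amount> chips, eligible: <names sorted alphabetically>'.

Contributions (after 10 returned to B): B=187, C=152, D=45, E=33, F=187
Folded: A
Pot levels (distinct totals of non-folded players): 33, 45, 152, 187
Layer 1-33: 33 each from B, C, D, E, F = 33*5 = 165 chips; eligible B, C, D, E, F
Layer 34-45: 12 each from B, C, D, F = 12*4 = 48 chips; eligible B, C, D, F
Layer 46-152: 107 each from B, C, F = 107*3 = 321 chips; eligible B, C, F
Layer 153-187: 35 each from B, F = 35*2 = 70 chips; eligible B, F

Pot 1: 165 chips, eligible: B, C, D, E, F
Pot 2: 48 chips, eligible: B, C, D, F
Pot 3: 321 chips, eligible: B, C, F
Pot 4: 70 chips, eligible: B, F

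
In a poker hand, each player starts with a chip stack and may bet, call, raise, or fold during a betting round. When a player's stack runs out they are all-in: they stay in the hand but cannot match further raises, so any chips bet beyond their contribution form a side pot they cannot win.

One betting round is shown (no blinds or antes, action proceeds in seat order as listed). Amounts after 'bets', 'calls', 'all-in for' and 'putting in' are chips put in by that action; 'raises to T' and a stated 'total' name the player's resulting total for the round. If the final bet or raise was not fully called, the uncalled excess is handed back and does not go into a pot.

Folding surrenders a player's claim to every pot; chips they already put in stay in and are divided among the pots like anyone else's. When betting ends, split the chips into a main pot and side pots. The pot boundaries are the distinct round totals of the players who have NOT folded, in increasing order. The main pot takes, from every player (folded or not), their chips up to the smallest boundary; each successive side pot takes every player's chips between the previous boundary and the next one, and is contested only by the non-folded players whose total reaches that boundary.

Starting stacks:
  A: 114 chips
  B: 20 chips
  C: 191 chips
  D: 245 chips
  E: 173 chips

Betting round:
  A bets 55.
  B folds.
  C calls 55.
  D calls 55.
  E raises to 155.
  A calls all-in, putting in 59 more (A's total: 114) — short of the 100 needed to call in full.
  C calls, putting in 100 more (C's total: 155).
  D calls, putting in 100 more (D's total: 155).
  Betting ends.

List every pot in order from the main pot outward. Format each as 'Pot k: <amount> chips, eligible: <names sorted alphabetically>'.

Pot 1: 456 chips, eligible: A, C, D, E
Pot 2: 123 chips, eligible: C, D, E

Derivation:
Contributions: A=114, C=155, D=155, E=155
Folded: B
Pot levels (distinct totals of non-folded players): 114, 155
Layer 1-114: 114 each from A, C, D, E = 114*4 = 456 chips; eligible A, C, D, E
Layer 115-155: 41 each from C, D, E = 41*3 = 123 chips; eligible C, D, E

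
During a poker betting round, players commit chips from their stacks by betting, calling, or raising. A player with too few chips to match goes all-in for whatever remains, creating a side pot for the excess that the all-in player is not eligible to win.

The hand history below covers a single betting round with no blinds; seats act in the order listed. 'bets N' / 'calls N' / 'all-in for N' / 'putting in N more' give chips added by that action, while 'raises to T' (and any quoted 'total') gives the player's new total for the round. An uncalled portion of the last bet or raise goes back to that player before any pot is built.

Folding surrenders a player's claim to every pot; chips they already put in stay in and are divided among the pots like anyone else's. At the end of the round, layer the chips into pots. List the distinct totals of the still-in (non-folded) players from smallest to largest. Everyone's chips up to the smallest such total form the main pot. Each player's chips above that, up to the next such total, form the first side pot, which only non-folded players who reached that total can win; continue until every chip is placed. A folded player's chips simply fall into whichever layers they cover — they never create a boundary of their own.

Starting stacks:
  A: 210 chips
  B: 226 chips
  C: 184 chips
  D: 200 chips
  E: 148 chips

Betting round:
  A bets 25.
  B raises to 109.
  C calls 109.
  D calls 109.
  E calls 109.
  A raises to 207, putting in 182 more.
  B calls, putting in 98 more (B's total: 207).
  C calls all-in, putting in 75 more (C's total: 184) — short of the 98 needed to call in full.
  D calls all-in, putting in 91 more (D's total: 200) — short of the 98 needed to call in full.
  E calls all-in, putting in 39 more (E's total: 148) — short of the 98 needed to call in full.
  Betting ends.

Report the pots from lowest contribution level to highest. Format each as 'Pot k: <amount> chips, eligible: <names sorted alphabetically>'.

Pot 1: 740 chips, eligible: A, B, C, D, E
Pot 2: 144 chips, eligible: A, B, C, D
Pot 3: 48 chips, eligible: A, B, D
Pot 4: 14 chips, eligible: A, B

Derivation:
Contributions: A=207, B=207, C=184, D=200, E=148
Pot levels (distinct totals of non-folded players): 148, 184, 200, 207
Layer 1-148: 148 each from A, B, C, D, E = 148*5 = 740 chips; eligible A, B, C, D, E
Layer 149-184: 36 each from A, B, C, D = 36*4 = 144 chips; eligible A, B, C, D
Layer 185-200: 16 each from A, B, D = 16*3 = 48 chips; eligible A, B, D
Layer 201-207: 7 each from A, B = 7*2 = 14 chips; eligible A, B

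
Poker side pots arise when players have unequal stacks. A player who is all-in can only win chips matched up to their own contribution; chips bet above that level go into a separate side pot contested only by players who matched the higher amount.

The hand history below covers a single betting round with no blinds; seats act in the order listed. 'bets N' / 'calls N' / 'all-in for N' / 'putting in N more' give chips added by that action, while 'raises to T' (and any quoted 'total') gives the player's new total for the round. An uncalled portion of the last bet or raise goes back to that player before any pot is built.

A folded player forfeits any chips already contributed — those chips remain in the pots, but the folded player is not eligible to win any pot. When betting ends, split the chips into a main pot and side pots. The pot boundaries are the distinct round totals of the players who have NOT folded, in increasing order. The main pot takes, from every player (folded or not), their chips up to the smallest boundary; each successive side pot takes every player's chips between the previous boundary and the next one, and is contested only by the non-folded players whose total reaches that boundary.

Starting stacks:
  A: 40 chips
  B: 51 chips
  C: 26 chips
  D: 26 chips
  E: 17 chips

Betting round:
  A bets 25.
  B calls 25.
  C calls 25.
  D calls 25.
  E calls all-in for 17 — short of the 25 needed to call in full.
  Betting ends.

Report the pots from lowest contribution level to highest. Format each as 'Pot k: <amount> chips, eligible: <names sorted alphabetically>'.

Contributions: A=25, B=25, C=25, D=25, E=17
Pot levels (distinct totals of non-folded players): 17, 25
Layer 1-17: 17 each from A, B, C, D, E = 17*5 = 85 chips; eligible A, B, C, D, E
Layer 18-25: 8 each from A, B, C, D = 8*4 = 32 chips; eligible A, B, C, D

Pot 1: 85 chips, eligible: A, B, C, D, E
Pot 2: 32 chips, eligible: A, B, C, D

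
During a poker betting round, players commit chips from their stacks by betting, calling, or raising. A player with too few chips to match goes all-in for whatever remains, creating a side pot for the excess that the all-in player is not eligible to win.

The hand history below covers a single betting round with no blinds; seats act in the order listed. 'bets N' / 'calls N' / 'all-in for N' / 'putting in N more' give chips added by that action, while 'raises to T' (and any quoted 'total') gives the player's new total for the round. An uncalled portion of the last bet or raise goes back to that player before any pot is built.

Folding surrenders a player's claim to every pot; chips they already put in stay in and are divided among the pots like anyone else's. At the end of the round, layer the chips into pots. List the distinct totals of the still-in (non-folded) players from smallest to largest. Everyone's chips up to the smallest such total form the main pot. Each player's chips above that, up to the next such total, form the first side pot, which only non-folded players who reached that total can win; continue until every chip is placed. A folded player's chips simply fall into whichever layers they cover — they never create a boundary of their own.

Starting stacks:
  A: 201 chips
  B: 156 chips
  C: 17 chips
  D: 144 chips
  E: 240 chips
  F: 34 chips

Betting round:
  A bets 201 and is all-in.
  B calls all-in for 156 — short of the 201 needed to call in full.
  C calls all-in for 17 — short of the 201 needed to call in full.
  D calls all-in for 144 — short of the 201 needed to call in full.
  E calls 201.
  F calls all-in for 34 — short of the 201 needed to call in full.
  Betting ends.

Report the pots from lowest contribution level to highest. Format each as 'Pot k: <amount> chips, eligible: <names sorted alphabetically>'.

Pot 1: 102 chips, eligible: A, B, C, D, E, F
Pot 2: 85 chips, eligible: A, B, D, E, F
Pot 3: 440 chips, eligible: A, B, D, E
Pot 4: 36 chips, eligible: A, B, E
Pot 5: 90 chips, eligible: A, E

Derivation:
Contributions: A=201, B=156, C=17, D=144, E=201, F=34
Pot levels (distinct totals of non-folded players): 17, 34, 144, 156, 201
Layer 1-17: 17 each from A, B, C, D, E, F = 17*6 = 102 chips; eligible A, B, C, D, E, F
Layer 18-34: 17 each from A, B, D, E, F = 17*5 = 85 chips; eligible A, B, D, E, F
Layer 35-144: 110 each from A, B, D, E = 110*4 = 440 chips; eligible A, B, D, E
Layer 145-156: 12 each from A, B, E = 12*3 = 36 chips; eligible A, B, E
Layer 157-201: 45 each from A, E = 45*2 = 90 chips; eligible A, E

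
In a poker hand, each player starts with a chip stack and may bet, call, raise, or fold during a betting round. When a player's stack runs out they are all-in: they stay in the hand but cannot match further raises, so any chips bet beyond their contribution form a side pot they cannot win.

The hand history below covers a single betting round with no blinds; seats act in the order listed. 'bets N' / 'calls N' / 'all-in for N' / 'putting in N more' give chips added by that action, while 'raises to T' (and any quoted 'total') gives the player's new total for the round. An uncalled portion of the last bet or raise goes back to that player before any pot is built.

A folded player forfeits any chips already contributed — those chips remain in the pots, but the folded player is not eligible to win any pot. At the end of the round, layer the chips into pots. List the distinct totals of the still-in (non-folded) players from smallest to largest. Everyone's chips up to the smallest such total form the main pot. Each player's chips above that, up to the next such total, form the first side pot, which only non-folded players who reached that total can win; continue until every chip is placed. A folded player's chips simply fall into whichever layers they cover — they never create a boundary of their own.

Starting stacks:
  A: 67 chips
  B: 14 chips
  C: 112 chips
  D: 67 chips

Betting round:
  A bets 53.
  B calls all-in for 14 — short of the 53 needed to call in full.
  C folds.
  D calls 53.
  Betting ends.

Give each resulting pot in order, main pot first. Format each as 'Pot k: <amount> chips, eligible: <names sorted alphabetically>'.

Contributions: A=53, B=14, D=53
Folded: C
Pot levels (distinct totals of non-folded players): 14, 53
Layer 1-14: 14 each from A, B, D = 14*3 = 42 chips; eligible A, B, D
Layer 15-53: 39 each from A, D = 39*2 = 78 chips; eligible A, D

Pot 1: 42 chips, eligible: A, B, D
Pot 2: 78 chips, eligible: A, D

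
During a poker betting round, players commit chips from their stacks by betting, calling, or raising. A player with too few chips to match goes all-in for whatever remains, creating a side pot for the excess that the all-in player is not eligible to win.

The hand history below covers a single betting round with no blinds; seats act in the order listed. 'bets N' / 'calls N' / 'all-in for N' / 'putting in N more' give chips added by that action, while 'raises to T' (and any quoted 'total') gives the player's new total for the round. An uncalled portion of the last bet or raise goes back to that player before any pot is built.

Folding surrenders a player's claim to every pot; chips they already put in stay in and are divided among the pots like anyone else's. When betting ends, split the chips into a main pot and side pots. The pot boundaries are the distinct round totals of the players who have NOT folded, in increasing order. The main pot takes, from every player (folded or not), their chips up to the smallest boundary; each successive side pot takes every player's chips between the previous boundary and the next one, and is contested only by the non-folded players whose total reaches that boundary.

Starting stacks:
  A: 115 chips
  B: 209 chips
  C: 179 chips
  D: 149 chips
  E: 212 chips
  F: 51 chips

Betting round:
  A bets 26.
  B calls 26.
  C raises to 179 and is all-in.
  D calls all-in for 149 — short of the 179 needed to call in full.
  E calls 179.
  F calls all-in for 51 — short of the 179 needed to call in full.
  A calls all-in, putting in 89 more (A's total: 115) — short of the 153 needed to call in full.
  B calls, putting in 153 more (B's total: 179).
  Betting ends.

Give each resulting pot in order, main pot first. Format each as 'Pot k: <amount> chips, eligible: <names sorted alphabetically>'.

Contributions: A=115, B=179, C=179, D=149, E=179, F=51
Pot levels (distinct totals of non-folded players): 51, 115, 149, 179
Layer 1-51: 51 each from A, B, C, D, E, F = 51*6 = 306 chips; eligible A, B, C, D, E, F
Layer 52-115: 64 each from A, B, C, D, E = 64*5 = 320 chips; eligible A, B, C, D, E
Layer 116-149: 34 each from B, C, D, E = 34*4 = 136 chips; eligible B, C, D, E
Layer 150-179: 30 each from B, C, E = 30*3 = 90 chips; eligible B, C, E

Pot 1: 306 chips, eligible: A, B, C, D, E, F
Pot 2: 320 chips, eligible: A, B, C, D, E
Pot 3: 136 chips, eligible: B, C, D, E
Pot 4: 90 chips, eligible: B, C, E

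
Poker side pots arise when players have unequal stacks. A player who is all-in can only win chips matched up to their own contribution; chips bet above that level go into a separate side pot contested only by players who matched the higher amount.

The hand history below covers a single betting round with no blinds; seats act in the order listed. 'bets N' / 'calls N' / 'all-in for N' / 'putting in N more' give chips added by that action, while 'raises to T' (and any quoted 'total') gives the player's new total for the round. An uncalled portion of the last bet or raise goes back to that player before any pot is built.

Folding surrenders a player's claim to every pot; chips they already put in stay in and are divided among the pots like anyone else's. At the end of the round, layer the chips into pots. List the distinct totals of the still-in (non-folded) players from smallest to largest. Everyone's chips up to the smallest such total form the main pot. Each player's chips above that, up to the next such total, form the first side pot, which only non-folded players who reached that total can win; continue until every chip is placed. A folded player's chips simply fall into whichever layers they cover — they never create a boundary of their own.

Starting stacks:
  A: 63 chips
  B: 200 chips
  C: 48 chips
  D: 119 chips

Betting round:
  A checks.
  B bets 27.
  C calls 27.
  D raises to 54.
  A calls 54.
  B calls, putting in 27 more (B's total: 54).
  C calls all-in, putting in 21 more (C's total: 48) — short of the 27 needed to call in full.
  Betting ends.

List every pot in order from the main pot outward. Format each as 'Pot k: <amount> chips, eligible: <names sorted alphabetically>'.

Contributions: A=54, B=54, C=48, D=54
Pot levels (distinct totals of non-folded players): 48, 54
Layer 1-48: 48 each from A, B, C, D = 48*4 = 192 chips; eligible A, B, C, D
Layer 49-54: 6 each from A, B, D = 6*3 = 18 chips; eligible A, B, D

Pot 1: 192 chips, eligible: A, B, C, D
Pot 2: 18 chips, eligible: A, B, D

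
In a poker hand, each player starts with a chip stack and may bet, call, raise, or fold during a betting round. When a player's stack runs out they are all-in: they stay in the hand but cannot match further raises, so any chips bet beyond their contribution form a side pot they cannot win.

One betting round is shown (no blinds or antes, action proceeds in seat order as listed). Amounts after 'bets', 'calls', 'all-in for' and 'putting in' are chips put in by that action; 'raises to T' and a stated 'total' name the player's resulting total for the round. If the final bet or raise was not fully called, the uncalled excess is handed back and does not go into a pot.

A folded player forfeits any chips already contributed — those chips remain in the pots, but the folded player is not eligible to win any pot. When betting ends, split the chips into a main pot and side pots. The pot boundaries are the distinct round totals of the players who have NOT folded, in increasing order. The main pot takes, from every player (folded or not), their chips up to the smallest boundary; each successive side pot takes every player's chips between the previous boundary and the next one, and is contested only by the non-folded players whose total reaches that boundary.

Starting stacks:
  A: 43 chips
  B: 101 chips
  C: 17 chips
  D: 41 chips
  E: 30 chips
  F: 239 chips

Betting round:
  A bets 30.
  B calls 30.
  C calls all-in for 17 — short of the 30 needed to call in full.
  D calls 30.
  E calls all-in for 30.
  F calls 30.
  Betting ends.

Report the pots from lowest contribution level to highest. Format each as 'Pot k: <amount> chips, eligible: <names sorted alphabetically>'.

Contributions: A=30, B=30, C=17, D=30, E=30, F=30
Pot levels (distinct totals of non-folded players): 17, 30
Layer 1-17: 17 each from A, B, C, D, E, F = 17*6 = 102 chips; eligible A, B, C, D, E, F
Layer 18-30: 13 each from A, B, D, E, F = 13*5 = 65 chips; eligible A, B, D, E, F

Pot 1: 102 chips, eligible: A, B, C, D, E, F
Pot 2: 65 chips, eligible: A, B, D, E, F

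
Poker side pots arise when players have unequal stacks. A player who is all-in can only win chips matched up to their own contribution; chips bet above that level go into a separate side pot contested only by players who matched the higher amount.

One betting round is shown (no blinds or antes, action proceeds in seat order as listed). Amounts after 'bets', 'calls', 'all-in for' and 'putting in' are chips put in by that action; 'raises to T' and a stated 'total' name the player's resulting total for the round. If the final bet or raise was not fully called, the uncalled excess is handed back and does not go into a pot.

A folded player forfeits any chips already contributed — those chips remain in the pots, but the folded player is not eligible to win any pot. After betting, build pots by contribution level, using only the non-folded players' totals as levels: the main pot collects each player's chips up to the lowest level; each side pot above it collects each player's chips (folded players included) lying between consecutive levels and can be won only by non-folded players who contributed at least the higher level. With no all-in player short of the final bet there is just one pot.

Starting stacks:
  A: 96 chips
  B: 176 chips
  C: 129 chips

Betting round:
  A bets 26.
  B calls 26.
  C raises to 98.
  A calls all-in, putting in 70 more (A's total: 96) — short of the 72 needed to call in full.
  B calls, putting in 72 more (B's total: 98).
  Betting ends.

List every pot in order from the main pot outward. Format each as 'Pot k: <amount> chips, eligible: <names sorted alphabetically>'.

Contributions: A=96, B=98, C=98
Pot levels (distinct totals of non-folded players): 96, 98
Layer 1-96: 96 each from A, B, C = 96*3 = 288 chips; eligible A, B, C
Layer 97-98: 2 each from B, C = 2*2 = 4 chips; eligible B, C

Pot 1: 288 chips, eligible: A, B, C
Pot 2: 4 chips, eligible: B, C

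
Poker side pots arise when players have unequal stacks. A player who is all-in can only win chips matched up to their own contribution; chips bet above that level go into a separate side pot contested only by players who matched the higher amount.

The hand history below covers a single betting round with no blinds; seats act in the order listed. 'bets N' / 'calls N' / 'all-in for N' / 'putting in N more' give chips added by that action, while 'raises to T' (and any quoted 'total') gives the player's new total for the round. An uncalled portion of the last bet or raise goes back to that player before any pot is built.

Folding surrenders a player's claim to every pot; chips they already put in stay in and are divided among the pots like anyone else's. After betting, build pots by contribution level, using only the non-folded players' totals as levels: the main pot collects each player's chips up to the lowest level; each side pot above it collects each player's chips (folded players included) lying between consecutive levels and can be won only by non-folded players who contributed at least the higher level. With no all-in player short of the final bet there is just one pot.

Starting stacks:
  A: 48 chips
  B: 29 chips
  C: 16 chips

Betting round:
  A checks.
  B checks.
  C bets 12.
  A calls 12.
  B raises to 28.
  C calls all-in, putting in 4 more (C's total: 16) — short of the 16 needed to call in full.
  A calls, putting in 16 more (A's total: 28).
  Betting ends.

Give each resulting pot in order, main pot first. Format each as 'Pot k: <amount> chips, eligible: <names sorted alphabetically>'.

Contributions: A=28, B=28, C=16
Pot levels (distinct totals of non-folded players): 16, 28
Layer 1-16: 16 each from A, B, C = 16*3 = 48 chips; eligible A, B, C
Layer 17-28: 12 each from A, B = 12*2 = 24 chips; eligible A, B

Pot 1: 48 chips, eligible: A, B, C
Pot 2: 24 chips, eligible: A, B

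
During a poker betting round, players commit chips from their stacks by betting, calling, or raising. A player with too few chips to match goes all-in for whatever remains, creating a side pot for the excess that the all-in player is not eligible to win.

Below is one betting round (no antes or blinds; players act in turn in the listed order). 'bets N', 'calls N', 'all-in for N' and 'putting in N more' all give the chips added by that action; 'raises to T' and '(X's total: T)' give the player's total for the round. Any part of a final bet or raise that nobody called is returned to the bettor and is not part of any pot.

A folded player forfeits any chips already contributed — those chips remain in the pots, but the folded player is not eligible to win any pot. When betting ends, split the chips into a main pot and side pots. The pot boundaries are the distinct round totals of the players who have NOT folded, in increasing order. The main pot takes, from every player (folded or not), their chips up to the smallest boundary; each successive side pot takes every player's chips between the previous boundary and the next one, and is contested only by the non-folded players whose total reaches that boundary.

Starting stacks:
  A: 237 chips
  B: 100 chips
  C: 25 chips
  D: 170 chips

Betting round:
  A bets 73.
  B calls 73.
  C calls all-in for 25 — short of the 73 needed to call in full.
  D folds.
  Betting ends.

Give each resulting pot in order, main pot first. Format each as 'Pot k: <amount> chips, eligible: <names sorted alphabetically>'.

Contributions: A=73, B=73, C=25
Folded: D
Pot levels (distinct totals of non-folded players): 25, 73
Layer 1-25: 25 each from A, B, C = 25*3 = 75 chips; eligible A, B, C
Layer 26-73: 48 each from A, B = 48*2 = 96 chips; eligible A, B

Pot 1: 75 chips, eligible: A, B, C
Pot 2: 96 chips, eligible: A, B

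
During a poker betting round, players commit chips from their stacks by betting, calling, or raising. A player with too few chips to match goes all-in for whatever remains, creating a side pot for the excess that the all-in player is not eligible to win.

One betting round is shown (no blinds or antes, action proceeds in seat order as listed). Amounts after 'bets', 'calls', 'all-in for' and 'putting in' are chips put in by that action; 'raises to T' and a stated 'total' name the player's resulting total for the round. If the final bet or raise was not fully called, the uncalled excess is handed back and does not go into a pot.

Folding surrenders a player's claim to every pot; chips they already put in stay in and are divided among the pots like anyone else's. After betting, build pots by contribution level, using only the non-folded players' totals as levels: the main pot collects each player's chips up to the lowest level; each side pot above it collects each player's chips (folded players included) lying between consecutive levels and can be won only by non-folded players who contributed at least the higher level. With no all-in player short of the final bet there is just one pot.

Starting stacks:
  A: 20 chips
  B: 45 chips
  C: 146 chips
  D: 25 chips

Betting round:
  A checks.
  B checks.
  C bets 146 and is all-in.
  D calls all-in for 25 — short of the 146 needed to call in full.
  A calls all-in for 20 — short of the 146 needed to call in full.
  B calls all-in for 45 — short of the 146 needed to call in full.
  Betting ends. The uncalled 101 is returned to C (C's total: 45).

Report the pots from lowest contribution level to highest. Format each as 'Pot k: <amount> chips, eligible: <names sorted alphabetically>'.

Contributions (after 101 returned to C): A=20, B=45, C=45, D=25
Pot levels (distinct totals of non-folded players): 20, 25, 45
Layer 1-20: 20 each from A, B, C, D = 20*4 = 80 chips; eligible A, B, C, D
Layer 21-25: 5 each from B, C, D = 5*3 = 15 chips; eligible B, C, D
Layer 26-45: 20 each from B, C = 20*2 = 40 chips; eligible B, C

Pot 1: 80 chips, eligible: A, B, C, D
Pot 2: 15 chips, eligible: B, C, D
Pot 3: 40 chips, eligible: B, C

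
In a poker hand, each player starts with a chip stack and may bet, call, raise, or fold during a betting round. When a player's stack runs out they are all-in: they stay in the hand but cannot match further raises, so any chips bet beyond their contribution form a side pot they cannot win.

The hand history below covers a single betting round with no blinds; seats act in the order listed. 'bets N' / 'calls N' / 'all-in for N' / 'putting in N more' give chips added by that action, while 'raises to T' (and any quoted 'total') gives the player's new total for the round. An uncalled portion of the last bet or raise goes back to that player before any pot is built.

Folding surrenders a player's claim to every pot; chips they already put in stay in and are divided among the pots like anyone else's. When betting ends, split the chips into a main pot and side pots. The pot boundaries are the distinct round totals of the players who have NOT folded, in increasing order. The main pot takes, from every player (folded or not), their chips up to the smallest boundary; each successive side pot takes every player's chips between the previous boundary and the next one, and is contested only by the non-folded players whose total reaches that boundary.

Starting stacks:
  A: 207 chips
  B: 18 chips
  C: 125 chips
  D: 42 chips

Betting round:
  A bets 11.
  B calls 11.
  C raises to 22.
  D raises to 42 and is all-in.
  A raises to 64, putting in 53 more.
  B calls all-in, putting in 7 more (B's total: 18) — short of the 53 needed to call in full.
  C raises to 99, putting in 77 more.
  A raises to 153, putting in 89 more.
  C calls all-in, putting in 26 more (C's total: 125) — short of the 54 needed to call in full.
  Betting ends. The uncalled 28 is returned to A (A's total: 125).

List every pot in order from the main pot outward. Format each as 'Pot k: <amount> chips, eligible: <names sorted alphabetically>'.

Contributions (after 28 returned to A): A=125, B=18, C=125, D=42
Pot levels (distinct totals of non-folded players): 18, 42, 125
Layer 1-18: 18 each from A, B, C, D = 18*4 = 72 chips; eligible A, B, C, D
Layer 19-42: 24 each from A, C, D = 24*3 = 72 chips; eligible A, C, D
Layer 43-125: 83 each from A, C = 83*2 = 166 chips; eligible A, C

Pot 1: 72 chips, eligible: A, B, C, D
Pot 2: 72 chips, eligible: A, C, D
Pot 3: 166 chips, eligible: A, C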